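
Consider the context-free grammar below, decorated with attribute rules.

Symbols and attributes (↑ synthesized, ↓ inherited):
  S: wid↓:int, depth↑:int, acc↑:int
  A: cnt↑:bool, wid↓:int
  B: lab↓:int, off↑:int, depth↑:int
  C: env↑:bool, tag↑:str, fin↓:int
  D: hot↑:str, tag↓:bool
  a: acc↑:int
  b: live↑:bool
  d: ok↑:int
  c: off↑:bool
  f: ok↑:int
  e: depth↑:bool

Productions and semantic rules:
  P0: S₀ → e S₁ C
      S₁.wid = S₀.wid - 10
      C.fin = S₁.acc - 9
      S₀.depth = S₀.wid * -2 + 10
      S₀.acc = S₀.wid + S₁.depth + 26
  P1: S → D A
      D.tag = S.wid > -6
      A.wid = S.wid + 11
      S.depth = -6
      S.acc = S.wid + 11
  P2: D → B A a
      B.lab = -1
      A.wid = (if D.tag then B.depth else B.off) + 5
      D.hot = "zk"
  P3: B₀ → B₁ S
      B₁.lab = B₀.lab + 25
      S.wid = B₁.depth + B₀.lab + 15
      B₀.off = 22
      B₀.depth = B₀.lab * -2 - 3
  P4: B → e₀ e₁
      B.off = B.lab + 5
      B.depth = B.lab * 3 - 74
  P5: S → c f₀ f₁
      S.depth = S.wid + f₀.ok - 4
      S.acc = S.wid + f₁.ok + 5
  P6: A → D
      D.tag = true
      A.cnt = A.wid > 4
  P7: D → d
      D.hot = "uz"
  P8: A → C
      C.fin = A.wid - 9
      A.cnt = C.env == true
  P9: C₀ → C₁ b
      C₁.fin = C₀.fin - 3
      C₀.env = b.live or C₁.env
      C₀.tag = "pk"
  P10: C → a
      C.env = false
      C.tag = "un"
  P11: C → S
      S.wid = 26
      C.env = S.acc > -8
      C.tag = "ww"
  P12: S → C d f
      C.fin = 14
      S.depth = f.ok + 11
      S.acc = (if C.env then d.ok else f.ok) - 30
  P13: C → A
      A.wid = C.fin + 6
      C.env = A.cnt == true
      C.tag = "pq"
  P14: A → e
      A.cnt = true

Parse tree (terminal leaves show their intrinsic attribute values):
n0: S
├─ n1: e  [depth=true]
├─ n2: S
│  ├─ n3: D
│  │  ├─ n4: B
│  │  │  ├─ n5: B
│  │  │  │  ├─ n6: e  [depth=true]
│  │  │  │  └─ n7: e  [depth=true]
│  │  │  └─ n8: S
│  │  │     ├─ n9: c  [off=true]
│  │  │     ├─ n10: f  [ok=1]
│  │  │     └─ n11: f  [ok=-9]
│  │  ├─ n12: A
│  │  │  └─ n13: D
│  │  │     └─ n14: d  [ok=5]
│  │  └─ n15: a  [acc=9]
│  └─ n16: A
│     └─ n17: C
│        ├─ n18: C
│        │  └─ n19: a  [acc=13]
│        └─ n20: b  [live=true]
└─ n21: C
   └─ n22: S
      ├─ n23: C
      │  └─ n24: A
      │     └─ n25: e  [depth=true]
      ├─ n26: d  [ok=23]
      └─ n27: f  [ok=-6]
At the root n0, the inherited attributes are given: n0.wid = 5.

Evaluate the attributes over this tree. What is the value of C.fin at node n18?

-6

1. n0.wid = 5  [given at root]
2. n1.depth = true  [terminal]
3. n2.wid = -5  [S₀.wid - 10]
4. n3.tag = true  [S.wid > -6]
5. n4.lab = -1  [-1]
6. n5.lab = 24  [B₀.lab + 25]
7. n6.depth = true  [terminal]
8. n7.depth = true  [terminal]
9. n5.off = 29  [B.lab + 5]
10. n5.depth = -2  [B.lab * 3 - 74]
11. n8.wid = 12  [B₁.depth + B₀.lab + 15]
12. n9.off = true  [terminal]
13. n10.ok = 1  [terminal]
14. n11.ok = -9  [terminal]
15. n8.depth = 9  [S.wid + f₀.ok - 4]
16. n8.acc = 8  [S.wid + f₁.ok + 5]
17. n4.off = 22  [22]
18. n4.depth = -1  [B₀.lab * -2 - 3]
19. n12.wid = 4  [(if D.tag then B.depth else B.off) + 5]
20. n13.tag = true  [true]
21. n14.ok = 5  [terminal]
22. n13.hot = "uz"  ["uz"]
23. n12.cnt = false  [A.wid > 4]
24. n15.acc = 9  [terminal]
25. n3.hot = "zk"  ["zk"]
26. n16.wid = 6  [S.wid + 11]
27. n17.fin = -3  [A.wid - 9]
28. n18.fin = -6  [C₀.fin - 3]
29. n19.acc = 13  [terminal]
30. n18.env = false  [false]
31. n18.tag = "un"  ["un"]
32. n20.live = true  [terminal]
33. n17.env = true  [b.live or C₁.env]
34. n17.tag = "pk"  ["pk"]
35. n16.cnt = true  [C.env == true]
36. n2.depth = -6  [-6]
37. n2.acc = 6  [S.wid + 11]
38. n21.fin = -3  [S₁.acc - 9]
39. n22.wid = 26  [26]
40. n23.fin = 14  [14]
41. n24.wid = 20  [C.fin + 6]
42. n25.depth = true  [terminal]
43. n24.cnt = true  [true]
44. n23.env = true  [A.cnt == true]
45. n23.tag = "pq"  ["pq"]
46. n26.ok = 23  [terminal]
47. n27.ok = -6  [terminal]
48. n22.depth = 5  [f.ok + 11]
49. n22.acc = -7  [(if C.env then d.ok else f.ok) - 30]
50. n21.env = true  [S.acc > -8]
51. n21.tag = "ww"  ["ww"]
52. n0.depth = 0  [S₀.wid * -2 + 10]
53. n0.acc = 25  [S₀.wid + S₁.depth + 26]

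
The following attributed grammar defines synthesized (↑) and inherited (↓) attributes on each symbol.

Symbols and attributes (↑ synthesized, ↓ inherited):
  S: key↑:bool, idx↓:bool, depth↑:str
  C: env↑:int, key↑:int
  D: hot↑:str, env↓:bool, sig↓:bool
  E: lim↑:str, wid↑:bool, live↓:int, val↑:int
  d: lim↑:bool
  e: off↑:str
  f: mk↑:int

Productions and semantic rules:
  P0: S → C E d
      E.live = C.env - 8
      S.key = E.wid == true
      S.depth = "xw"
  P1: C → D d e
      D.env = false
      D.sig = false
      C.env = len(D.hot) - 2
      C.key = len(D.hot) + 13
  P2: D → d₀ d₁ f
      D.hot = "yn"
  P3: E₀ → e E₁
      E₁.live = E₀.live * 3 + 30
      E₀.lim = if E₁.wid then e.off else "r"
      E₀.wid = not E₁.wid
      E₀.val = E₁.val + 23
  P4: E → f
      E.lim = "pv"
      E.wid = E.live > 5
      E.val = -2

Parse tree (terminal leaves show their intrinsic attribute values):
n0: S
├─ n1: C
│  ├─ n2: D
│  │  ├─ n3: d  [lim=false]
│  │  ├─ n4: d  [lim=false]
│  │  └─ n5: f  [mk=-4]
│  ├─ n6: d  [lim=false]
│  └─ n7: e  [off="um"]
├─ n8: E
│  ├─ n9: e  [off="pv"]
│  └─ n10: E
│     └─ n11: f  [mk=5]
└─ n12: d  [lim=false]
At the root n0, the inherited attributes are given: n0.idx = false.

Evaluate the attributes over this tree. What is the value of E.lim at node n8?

"pv"

1. n0.idx = false  [given at root]
2. n2.env = false  [false]
3. n2.sig = false  [false]
4. n3.lim = false  [terminal]
5. n4.lim = false  [terminal]
6. n5.mk = -4  [terminal]
7. n2.hot = "yn"  ["yn"]
8. n6.lim = false  [terminal]
9. n7.off = "um"  [terminal]
10. n1.env = 0  [len(D.hot) - 2]
11. n1.key = 15  [len(D.hot) + 13]
12. n8.live = -8  [C.env - 8]
13. n9.off = "pv"  [terminal]
14. n10.live = 6  [E₀.live * 3 + 30]
15. n11.mk = 5  [terminal]
16. n10.lim = "pv"  ["pv"]
17. n10.wid = true  [E.live > 5]
18. n10.val = -2  [-2]
19. n8.lim = "pv"  [if E₁.wid then e.off else "r"]
20. n8.wid = false  [not E₁.wid]
21. n8.val = 21  [E₁.val + 23]
22. n12.lim = false  [terminal]
23. n0.key = false  [E.wid == true]
24. n0.depth = "xw"  ["xw"]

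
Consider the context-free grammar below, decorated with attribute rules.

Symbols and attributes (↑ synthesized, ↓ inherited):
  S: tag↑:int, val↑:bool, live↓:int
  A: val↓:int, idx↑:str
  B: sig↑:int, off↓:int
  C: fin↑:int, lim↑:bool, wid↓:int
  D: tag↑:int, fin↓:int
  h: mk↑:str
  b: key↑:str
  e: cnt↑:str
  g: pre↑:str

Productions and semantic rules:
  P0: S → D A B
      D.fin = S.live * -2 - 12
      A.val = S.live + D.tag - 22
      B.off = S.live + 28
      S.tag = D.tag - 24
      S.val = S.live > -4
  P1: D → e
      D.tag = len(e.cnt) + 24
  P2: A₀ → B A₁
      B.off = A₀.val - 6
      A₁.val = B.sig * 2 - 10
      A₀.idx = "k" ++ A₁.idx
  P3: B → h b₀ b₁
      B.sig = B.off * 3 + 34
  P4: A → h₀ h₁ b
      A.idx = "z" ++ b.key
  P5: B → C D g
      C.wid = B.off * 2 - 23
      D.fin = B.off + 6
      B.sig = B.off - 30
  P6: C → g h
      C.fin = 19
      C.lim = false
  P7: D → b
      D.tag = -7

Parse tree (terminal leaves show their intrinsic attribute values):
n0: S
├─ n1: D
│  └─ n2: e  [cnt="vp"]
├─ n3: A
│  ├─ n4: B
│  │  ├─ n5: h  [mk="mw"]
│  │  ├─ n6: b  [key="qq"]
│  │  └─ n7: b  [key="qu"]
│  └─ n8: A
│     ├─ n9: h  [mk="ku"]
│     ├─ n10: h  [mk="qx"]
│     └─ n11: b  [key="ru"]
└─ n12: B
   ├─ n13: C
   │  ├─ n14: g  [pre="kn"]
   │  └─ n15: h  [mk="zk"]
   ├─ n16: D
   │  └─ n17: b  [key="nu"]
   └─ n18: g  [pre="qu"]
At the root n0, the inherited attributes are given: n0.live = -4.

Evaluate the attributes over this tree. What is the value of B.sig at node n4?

1. n0.live = -4  [given at root]
2. n1.fin = -4  [S.live * -2 - 12]
3. n2.cnt = "vp"  [terminal]
4. n1.tag = 26  [len(e.cnt) + 24]
5. n3.val = 0  [S.live + D.tag - 22]
6. n4.off = -6  [A₀.val - 6]
7. n5.mk = "mw"  [terminal]
8. n6.key = "qq"  [terminal]
9. n7.key = "qu"  [terminal]
10. n4.sig = 16  [B.off * 3 + 34]
11. n8.val = 22  [B.sig * 2 - 10]
12. n9.mk = "ku"  [terminal]
13. n10.mk = "qx"  [terminal]
14. n11.key = "ru"  [terminal]
15. n8.idx = "zru"  ["z" ++ b.key]
16. n3.idx = "kzru"  ["k" ++ A₁.idx]
17. n12.off = 24  [S.live + 28]
18. n13.wid = 25  [B.off * 2 - 23]
19. n14.pre = "kn"  [terminal]
20. n15.mk = "zk"  [terminal]
21. n13.fin = 19  [19]
22. n13.lim = false  [false]
23. n16.fin = 30  [B.off + 6]
24. n17.key = "nu"  [terminal]
25. n16.tag = -7  [-7]
26. n18.pre = "qu"  [terminal]
27. n12.sig = -6  [B.off - 30]
28. n0.tag = 2  [D.tag - 24]
29. n0.val = false  [S.live > -4]

16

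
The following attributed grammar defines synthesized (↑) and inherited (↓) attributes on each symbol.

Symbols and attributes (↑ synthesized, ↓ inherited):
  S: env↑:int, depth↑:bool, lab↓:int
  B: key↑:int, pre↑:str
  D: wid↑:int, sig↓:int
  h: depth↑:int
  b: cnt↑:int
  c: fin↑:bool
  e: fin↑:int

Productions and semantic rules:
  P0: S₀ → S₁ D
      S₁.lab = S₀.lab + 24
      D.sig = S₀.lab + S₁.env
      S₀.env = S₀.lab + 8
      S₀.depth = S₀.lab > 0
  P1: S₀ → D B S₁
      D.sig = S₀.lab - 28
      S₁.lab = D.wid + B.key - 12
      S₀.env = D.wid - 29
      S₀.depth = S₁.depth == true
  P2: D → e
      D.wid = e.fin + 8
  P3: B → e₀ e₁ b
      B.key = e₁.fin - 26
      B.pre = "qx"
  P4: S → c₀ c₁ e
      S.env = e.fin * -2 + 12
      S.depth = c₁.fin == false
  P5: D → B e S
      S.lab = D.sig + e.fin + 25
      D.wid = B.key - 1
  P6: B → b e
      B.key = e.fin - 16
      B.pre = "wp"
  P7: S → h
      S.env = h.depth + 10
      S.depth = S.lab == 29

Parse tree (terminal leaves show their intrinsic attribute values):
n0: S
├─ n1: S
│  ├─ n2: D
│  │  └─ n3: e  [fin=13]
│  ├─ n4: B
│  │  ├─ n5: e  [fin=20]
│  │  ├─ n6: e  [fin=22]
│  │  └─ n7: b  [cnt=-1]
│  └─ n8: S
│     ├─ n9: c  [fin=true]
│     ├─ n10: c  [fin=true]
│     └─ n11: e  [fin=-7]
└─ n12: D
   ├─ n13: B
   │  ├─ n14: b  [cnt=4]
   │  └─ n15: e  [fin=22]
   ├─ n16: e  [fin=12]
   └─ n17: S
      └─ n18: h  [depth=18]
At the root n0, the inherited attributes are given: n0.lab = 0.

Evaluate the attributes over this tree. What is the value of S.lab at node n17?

1. n0.lab = 0  [given at root]
2. n1.lab = 24  [S₀.lab + 24]
3. n2.sig = -4  [S₀.lab - 28]
4. n3.fin = 13  [terminal]
5. n2.wid = 21  [e.fin + 8]
6. n5.fin = 20  [terminal]
7. n6.fin = 22  [terminal]
8. n7.cnt = -1  [terminal]
9. n4.key = -4  [e₁.fin - 26]
10. n4.pre = "qx"  ["qx"]
11. n8.lab = 5  [D.wid + B.key - 12]
12. n9.fin = true  [terminal]
13. n10.fin = true  [terminal]
14. n11.fin = -7  [terminal]
15. n8.env = 26  [e.fin * -2 + 12]
16. n8.depth = false  [c₁.fin == false]
17. n1.env = -8  [D.wid - 29]
18. n1.depth = false  [S₁.depth == true]
19. n12.sig = -8  [S₀.lab + S₁.env]
20. n14.cnt = 4  [terminal]
21. n15.fin = 22  [terminal]
22. n13.key = 6  [e.fin - 16]
23. n13.pre = "wp"  ["wp"]
24. n16.fin = 12  [terminal]
25. n17.lab = 29  [D.sig + e.fin + 25]
26. n18.depth = 18  [terminal]
27. n17.env = 28  [h.depth + 10]
28. n17.depth = true  [S.lab == 29]
29. n12.wid = 5  [B.key - 1]
30. n0.env = 8  [S₀.lab + 8]
31. n0.depth = false  [S₀.lab > 0]

29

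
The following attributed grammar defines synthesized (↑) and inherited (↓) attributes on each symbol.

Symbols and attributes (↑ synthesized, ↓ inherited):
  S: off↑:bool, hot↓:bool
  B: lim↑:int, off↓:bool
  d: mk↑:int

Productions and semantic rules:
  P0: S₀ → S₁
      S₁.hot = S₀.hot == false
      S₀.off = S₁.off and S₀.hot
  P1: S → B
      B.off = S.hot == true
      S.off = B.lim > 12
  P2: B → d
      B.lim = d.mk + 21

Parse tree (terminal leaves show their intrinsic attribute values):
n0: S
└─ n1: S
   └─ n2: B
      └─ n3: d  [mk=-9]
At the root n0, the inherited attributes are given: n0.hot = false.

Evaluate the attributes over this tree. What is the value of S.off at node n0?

1. n0.hot = false  [given at root]
2. n1.hot = true  [S₀.hot == false]
3. n2.off = true  [S.hot == true]
4. n3.mk = -9  [terminal]
5. n2.lim = 12  [d.mk + 21]
6. n1.off = false  [B.lim > 12]
7. n0.off = false  [S₁.off and S₀.hot]

false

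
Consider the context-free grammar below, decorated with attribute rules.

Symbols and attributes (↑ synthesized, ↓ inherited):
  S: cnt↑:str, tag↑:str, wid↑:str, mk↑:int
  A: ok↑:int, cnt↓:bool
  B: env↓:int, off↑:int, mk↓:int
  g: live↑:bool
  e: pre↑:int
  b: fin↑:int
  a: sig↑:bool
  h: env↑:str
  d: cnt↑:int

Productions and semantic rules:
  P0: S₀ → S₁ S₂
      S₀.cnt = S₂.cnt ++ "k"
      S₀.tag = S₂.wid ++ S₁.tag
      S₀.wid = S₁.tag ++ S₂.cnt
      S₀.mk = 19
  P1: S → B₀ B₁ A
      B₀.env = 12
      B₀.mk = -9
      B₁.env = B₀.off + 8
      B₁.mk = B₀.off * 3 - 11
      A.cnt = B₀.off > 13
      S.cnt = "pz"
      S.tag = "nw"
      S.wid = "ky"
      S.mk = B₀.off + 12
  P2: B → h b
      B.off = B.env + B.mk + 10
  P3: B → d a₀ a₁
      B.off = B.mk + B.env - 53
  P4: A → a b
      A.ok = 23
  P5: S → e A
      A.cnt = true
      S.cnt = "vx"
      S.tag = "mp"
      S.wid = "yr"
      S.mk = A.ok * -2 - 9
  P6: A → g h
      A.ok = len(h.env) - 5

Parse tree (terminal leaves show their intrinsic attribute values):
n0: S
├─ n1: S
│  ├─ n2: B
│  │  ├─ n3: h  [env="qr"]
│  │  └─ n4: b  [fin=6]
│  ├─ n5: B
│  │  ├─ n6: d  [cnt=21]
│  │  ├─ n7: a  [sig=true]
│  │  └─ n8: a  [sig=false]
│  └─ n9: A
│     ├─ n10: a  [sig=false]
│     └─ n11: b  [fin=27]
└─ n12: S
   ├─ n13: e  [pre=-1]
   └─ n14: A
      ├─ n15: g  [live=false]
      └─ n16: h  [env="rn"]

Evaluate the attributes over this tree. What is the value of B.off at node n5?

1. n2.env = 12  [12]
2. n2.mk = -9  [-9]
3. n3.env = "qr"  [terminal]
4. n4.fin = 6  [terminal]
5. n2.off = 13  [B.env + B.mk + 10]
6. n5.env = 21  [B₀.off + 8]
7. n5.mk = 28  [B₀.off * 3 - 11]
8. n6.cnt = 21  [terminal]
9. n7.sig = true  [terminal]
10. n8.sig = false  [terminal]
11. n5.off = -4  [B.mk + B.env - 53]
12. n9.cnt = false  [B₀.off > 13]
13. n10.sig = false  [terminal]
14. n11.fin = 27  [terminal]
15. n9.ok = 23  [23]
16. n1.cnt = "pz"  ["pz"]
17. n1.tag = "nw"  ["nw"]
18. n1.wid = "ky"  ["ky"]
19. n1.mk = 25  [B₀.off + 12]
20. n13.pre = -1  [terminal]
21. n14.cnt = true  [true]
22. n15.live = false  [terminal]
23. n16.env = "rn"  [terminal]
24. n14.ok = -3  [len(h.env) - 5]
25. n12.cnt = "vx"  ["vx"]
26. n12.tag = "mp"  ["mp"]
27. n12.wid = "yr"  ["yr"]
28. n12.mk = -3  [A.ok * -2 - 9]
29. n0.cnt = "vxk"  [S₂.cnt ++ "k"]
30. n0.tag = "yrnw"  [S₂.wid ++ S₁.tag]
31. n0.wid = "nwvx"  [S₁.tag ++ S₂.cnt]
32. n0.mk = 19  [19]

-4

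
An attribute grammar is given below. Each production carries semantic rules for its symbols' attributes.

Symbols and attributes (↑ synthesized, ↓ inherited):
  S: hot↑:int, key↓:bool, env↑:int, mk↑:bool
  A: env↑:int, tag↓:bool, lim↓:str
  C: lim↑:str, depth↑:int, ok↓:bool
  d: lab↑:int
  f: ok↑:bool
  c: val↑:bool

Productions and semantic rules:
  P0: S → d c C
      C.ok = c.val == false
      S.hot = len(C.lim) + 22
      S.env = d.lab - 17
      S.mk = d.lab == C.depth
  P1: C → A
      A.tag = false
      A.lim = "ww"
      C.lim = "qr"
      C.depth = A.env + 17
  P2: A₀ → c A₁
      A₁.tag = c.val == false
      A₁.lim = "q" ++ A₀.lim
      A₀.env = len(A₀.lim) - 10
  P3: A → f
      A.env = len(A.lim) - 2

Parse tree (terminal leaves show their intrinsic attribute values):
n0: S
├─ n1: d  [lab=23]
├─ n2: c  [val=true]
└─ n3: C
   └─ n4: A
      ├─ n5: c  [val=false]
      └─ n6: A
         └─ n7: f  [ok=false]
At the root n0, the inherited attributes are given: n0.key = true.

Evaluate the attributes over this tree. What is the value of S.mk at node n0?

1. n0.key = true  [given at root]
2. n1.lab = 23  [terminal]
3. n2.val = true  [terminal]
4. n3.ok = false  [c.val == false]
5. n4.tag = false  [false]
6. n4.lim = "ww"  ["ww"]
7. n5.val = false  [terminal]
8. n6.tag = true  [c.val == false]
9. n6.lim = "qww"  ["q" ++ A₀.lim]
10. n7.ok = false  [terminal]
11. n6.env = 1  [len(A.lim) - 2]
12. n4.env = -8  [len(A₀.lim) - 10]
13. n3.lim = "qr"  ["qr"]
14. n3.depth = 9  [A.env + 17]
15. n0.hot = 24  [len(C.lim) + 22]
16. n0.env = 6  [d.lab - 17]
17. n0.mk = false  [d.lab == C.depth]

false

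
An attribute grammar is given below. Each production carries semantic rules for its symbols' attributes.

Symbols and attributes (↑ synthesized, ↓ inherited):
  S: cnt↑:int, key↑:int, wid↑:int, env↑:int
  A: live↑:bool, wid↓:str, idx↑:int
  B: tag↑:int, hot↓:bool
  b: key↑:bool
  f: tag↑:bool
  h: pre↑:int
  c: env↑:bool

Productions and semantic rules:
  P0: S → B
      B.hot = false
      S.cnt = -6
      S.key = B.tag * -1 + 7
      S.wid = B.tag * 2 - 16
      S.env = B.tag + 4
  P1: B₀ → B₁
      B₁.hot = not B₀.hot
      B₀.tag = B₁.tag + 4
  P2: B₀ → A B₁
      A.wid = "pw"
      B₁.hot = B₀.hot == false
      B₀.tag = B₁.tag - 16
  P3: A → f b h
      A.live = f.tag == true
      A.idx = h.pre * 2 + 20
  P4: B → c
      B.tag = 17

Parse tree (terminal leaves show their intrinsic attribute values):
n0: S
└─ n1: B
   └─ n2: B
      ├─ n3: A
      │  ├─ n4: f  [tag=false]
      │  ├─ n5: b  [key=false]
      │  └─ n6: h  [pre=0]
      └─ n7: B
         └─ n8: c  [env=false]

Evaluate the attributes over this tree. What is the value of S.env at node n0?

1. n1.hot = false  [false]
2. n2.hot = true  [not B₀.hot]
3. n3.wid = "pw"  ["pw"]
4. n4.tag = false  [terminal]
5. n5.key = false  [terminal]
6. n6.pre = 0  [terminal]
7. n3.live = false  [f.tag == true]
8. n3.idx = 20  [h.pre * 2 + 20]
9. n7.hot = false  [B₀.hot == false]
10. n8.env = false  [terminal]
11. n7.tag = 17  [17]
12. n2.tag = 1  [B₁.tag - 16]
13. n1.tag = 5  [B₁.tag + 4]
14. n0.cnt = -6  [-6]
15. n0.key = 2  [B.tag * -1 + 7]
16. n0.wid = -6  [B.tag * 2 - 16]
17. n0.env = 9  [B.tag + 4]

9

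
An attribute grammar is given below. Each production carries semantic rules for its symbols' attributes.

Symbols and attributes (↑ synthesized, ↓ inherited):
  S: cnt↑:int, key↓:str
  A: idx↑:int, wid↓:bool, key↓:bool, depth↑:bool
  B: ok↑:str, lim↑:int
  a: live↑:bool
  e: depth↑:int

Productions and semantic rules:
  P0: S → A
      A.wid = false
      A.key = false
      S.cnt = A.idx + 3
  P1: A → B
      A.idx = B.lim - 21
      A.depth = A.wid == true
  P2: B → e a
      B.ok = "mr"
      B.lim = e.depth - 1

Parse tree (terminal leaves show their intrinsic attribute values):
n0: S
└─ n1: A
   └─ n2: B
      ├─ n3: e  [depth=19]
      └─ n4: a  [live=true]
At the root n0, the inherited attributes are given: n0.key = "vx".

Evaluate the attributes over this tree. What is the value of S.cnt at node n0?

0

1. n0.key = "vx"  [given at root]
2. n1.wid = false  [false]
3. n1.key = false  [false]
4. n3.depth = 19  [terminal]
5. n4.live = true  [terminal]
6. n2.ok = "mr"  ["mr"]
7. n2.lim = 18  [e.depth - 1]
8. n1.idx = -3  [B.lim - 21]
9. n1.depth = false  [A.wid == true]
10. n0.cnt = 0  [A.idx + 3]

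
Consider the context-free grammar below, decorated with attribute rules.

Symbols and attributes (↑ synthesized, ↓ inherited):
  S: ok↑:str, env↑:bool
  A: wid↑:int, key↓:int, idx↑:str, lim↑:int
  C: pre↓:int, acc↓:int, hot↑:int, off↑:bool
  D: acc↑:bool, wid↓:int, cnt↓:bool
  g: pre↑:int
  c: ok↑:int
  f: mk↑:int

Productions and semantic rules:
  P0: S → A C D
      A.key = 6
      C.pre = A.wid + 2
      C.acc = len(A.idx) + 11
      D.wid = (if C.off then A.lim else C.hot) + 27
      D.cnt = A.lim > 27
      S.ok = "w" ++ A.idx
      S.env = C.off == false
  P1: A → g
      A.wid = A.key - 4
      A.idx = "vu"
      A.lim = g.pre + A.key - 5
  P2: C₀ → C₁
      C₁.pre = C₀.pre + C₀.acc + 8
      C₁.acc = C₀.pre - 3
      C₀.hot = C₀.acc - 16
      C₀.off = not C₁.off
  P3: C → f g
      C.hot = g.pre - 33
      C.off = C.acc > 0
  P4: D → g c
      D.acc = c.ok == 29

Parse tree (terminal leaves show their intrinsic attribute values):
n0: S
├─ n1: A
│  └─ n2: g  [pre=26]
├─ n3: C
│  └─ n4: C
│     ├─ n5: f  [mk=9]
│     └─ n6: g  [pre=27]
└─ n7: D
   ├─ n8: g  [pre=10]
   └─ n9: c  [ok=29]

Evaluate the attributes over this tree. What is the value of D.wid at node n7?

24

1. n1.key = 6  [6]
2. n2.pre = 26  [terminal]
3. n1.wid = 2  [A.key - 4]
4. n1.idx = "vu"  ["vu"]
5. n1.lim = 27  [g.pre + A.key - 5]
6. n3.pre = 4  [A.wid + 2]
7. n3.acc = 13  [len(A.idx) + 11]
8. n4.pre = 25  [C₀.pre + C₀.acc + 8]
9. n4.acc = 1  [C₀.pre - 3]
10. n5.mk = 9  [terminal]
11. n6.pre = 27  [terminal]
12. n4.hot = -6  [g.pre - 33]
13. n4.off = true  [C.acc > 0]
14. n3.hot = -3  [C₀.acc - 16]
15. n3.off = false  [not C₁.off]
16. n7.wid = 24  [(if C.off then A.lim else C.hot) + 27]
17. n7.cnt = false  [A.lim > 27]
18. n8.pre = 10  [terminal]
19. n9.ok = 29  [terminal]
20. n7.acc = true  [c.ok == 29]
21. n0.ok = "wvu"  ["w" ++ A.idx]
22. n0.env = true  [C.off == false]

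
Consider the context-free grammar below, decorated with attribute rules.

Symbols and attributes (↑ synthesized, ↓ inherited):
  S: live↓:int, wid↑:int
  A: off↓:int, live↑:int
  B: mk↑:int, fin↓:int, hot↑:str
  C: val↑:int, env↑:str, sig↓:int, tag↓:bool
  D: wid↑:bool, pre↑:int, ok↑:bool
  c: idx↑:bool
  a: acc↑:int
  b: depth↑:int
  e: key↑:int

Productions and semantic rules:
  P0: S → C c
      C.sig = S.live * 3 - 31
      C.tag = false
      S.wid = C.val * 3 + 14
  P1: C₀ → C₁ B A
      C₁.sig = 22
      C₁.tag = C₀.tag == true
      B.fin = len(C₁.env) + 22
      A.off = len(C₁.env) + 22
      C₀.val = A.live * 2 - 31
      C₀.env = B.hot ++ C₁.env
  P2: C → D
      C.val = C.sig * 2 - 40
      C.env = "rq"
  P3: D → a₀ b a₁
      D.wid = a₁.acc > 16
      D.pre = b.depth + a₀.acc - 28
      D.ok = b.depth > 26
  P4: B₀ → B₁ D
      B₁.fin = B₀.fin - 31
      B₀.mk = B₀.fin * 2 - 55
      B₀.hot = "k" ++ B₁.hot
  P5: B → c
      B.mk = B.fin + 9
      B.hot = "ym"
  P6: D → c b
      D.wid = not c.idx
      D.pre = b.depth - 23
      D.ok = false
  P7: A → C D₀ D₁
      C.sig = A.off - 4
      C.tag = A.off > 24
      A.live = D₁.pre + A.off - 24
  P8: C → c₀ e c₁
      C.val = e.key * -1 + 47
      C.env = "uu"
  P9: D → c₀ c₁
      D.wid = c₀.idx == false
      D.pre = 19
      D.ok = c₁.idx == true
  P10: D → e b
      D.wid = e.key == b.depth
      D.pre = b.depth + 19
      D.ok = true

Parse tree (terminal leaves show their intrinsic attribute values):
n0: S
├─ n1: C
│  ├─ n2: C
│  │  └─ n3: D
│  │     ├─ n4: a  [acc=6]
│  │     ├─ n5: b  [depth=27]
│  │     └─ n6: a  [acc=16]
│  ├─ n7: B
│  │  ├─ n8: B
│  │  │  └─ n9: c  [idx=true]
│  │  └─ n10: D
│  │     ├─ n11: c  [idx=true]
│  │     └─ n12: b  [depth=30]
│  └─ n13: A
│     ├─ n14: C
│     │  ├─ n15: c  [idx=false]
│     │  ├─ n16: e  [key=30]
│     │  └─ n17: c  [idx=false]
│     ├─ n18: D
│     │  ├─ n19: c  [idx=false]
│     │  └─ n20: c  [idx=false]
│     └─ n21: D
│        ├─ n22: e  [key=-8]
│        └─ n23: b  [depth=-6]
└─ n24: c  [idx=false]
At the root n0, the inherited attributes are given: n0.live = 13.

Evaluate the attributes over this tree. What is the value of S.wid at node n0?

1. n0.live = 13  [given at root]
2. n1.sig = 8  [S.live * 3 - 31]
3. n1.tag = false  [false]
4. n2.sig = 22  [22]
5. n2.tag = false  [C₀.tag == true]
6. n4.acc = 6  [terminal]
7. n5.depth = 27  [terminal]
8. n6.acc = 16  [terminal]
9. n3.wid = false  [a₁.acc > 16]
10. n3.pre = 5  [b.depth + a₀.acc - 28]
11. n3.ok = true  [b.depth > 26]
12. n2.val = 4  [C.sig * 2 - 40]
13. n2.env = "rq"  ["rq"]
14. n7.fin = 24  [len(C₁.env) + 22]
15. n8.fin = -7  [B₀.fin - 31]
16. n9.idx = true  [terminal]
17. n8.mk = 2  [B.fin + 9]
18. n8.hot = "ym"  ["ym"]
19. n11.idx = true  [terminal]
20. n12.depth = 30  [terminal]
21. n10.wid = false  [not c.idx]
22. n10.pre = 7  [b.depth - 23]
23. n10.ok = false  [false]
24. n7.mk = -7  [B₀.fin * 2 - 55]
25. n7.hot = "kym"  ["k" ++ B₁.hot]
26. n13.off = 24  [len(C₁.env) + 22]
27. n14.sig = 20  [A.off - 4]
28. n14.tag = false  [A.off > 24]
29. n15.idx = false  [terminal]
30. n16.key = 30  [terminal]
31. n17.idx = false  [terminal]
32. n14.val = 17  [e.key * -1 + 47]
33. n14.env = "uu"  ["uu"]
34. n19.idx = false  [terminal]
35. n20.idx = false  [terminal]
36. n18.wid = true  [c₀.idx == false]
37. n18.pre = 19  [19]
38. n18.ok = false  [c₁.idx == true]
39. n22.key = -8  [terminal]
40. n23.depth = -6  [terminal]
41. n21.wid = false  [e.key == b.depth]
42. n21.pre = 13  [b.depth + 19]
43. n21.ok = true  [true]
44. n13.live = 13  [D₁.pre + A.off - 24]
45. n1.val = -5  [A.live * 2 - 31]
46. n1.env = "kymrq"  [B.hot ++ C₁.env]
47. n24.idx = false  [terminal]
48. n0.wid = -1  [C.val * 3 + 14]

-1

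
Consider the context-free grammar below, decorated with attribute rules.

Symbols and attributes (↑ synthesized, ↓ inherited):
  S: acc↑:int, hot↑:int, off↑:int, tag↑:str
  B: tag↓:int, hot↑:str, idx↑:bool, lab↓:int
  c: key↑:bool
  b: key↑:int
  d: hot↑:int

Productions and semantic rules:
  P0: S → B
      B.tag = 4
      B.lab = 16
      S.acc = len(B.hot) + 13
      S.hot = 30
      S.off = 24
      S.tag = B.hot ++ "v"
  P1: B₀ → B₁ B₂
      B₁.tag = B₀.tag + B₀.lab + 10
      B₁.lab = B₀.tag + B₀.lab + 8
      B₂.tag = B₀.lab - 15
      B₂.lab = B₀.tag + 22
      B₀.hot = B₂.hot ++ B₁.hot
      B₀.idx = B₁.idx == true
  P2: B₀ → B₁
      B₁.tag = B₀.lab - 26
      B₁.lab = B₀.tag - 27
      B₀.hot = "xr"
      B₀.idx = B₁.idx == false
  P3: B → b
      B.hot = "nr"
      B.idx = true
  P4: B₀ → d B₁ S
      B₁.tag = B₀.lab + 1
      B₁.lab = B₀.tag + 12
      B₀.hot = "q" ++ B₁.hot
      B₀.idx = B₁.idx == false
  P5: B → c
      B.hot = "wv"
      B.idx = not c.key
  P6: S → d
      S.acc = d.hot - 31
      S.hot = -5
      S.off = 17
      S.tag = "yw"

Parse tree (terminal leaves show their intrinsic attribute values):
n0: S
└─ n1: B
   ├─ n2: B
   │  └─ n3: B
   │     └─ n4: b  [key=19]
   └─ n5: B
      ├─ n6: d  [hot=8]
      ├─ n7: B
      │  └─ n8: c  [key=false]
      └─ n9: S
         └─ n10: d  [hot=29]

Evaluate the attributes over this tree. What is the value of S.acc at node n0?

1. n1.tag = 4  [4]
2. n1.lab = 16  [16]
3. n2.tag = 30  [B₀.tag + B₀.lab + 10]
4. n2.lab = 28  [B₀.tag + B₀.lab + 8]
5. n3.tag = 2  [B₀.lab - 26]
6. n3.lab = 3  [B₀.tag - 27]
7. n4.key = 19  [terminal]
8. n3.hot = "nr"  ["nr"]
9. n3.idx = true  [true]
10. n2.hot = "xr"  ["xr"]
11. n2.idx = false  [B₁.idx == false]
12. n5.tag = 1  [B₀.lab - 15]
13. n5.lab = 26  [B₀.tag + 22]
14. n6.hot = 8  [terminal]
15. n7.tag = 27  [B₀.lab + 1]
16. n7.lab = 13  [B₀.tag + 12]
17. n8.key = false  [terminal]
18. n7.hot = "wv"  ["wv"]
19. n7.idx = true  [not c.key]
20. n10.hot = 29  [terminal]
21. n9.acc = -2  [d.hot - 31]
22. n9.hot = -5  [-5]
23. n9.off = 17  [17]
24. n9.tag = "yw"  ["yw"]
25. n5.hot = "qwv"  ["q" ++ B₁.hot]
26. n5.idx = false  [B₁.idx == false]
27. n1.hot = "qwvxr"  [B₂.hot ++ B₁.hot]
28. n1.idx = false  [B₁.idx == true]
29. n0.acc = 18  [len(B.hot) + 13]
30. n0.hot = 30  [30]
31. n0.off = 24  [24]
32. n0.tag = "qwvxrv"  [B.hot ++ "v"]

18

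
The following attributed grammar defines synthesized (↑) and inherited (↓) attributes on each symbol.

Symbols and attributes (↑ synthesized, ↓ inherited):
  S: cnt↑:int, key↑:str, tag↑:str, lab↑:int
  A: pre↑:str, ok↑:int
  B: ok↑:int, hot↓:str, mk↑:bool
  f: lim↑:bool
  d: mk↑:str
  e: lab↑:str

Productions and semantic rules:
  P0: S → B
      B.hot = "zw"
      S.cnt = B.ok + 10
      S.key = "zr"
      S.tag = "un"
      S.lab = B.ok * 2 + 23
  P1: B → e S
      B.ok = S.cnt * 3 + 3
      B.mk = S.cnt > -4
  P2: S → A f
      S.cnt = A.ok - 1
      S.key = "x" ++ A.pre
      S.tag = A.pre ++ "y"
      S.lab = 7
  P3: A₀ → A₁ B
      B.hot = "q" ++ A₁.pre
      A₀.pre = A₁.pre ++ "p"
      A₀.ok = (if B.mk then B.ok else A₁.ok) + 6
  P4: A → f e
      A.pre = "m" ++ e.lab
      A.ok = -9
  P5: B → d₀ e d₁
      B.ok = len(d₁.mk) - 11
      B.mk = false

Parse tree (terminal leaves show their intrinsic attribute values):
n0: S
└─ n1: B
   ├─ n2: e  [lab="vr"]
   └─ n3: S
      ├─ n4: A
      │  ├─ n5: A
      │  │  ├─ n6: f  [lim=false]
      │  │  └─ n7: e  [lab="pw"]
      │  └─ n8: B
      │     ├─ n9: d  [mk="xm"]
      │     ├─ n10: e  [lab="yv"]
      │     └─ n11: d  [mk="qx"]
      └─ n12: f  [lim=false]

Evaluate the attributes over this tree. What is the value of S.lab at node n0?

1. n1.hot = "zw"  ["zw"]
2. n2.lab = "vr"  [terminal]
3. n6.lim = false  [terminal]
4. n7.lab = "pw"  [terminal]
5. n5.pre = "mpw"  ["m" ++ e.lab]
6. n5.ok = -9  [-9]
7. n8.hot = "qmpw"  ["q" ++ A₁.pre]
8. n9.mk = "xm"  [terminal]
9. n10.lab = "yv"  [terminal]
10. n11.mk = "qx"  [terminal]
11. n8.ok = -9  [len(d₁.mk) - 11]
12. n8.mk = false  [false]
13. n4.pre = "mpwp"  [A₁.pre ++ "p"]
14. n4.ok = -3  [(if B.mk then B.ok else A₁.ok) + 6]
15. n12.lim = false  [terminal]
16. n3.cnt = -4  [A.ok - 1]
17. n3.key = "xmpwp"  ["x" ++ A.pre]
18. n3.tag = "mpwpy"  [A.pre ++ "y"]
19. n3.lab = 7  [7]
20. n1.ok = -9  [S.cnt * 3 + 3]
21. n1.mk = false  [S.cnt > -4]
22. n0.cnt = 1  [B.ok + 10]
23. n0.key = "zr"  ["zr"]
24. n0.tag = "un"  ["un"]
25. n0.lab = 5  [B.ok * 2 + 23]

5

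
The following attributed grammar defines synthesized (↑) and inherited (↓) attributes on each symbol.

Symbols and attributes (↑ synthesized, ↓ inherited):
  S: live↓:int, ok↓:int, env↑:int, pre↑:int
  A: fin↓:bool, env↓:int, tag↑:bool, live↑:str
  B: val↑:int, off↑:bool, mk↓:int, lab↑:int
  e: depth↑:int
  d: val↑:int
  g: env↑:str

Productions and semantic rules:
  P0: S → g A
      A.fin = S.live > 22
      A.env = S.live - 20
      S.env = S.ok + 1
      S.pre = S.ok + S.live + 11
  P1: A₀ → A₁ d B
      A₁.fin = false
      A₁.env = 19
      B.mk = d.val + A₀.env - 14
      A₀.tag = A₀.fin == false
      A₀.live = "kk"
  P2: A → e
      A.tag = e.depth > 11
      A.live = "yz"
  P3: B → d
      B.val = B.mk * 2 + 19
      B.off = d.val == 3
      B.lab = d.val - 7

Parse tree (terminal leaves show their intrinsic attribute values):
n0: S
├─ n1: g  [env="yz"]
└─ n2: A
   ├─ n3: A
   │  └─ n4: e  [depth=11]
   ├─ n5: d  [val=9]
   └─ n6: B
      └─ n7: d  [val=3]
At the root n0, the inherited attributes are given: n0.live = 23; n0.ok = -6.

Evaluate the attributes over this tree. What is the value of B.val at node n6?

1. n0.live = 23  [given at root]
2. n0.ok = -6  [given at root]
3. n1.env = "yz"  [terminal]
4. n2.fin = true  [S.live > 22]
5. n2.env = 3  [S.live - 20]
6. n3.fin = false  [false]
7. n3.env = 19  [19]
8. n4.depth = 11  [terminal]
9. n3.tag = false  [e.depth > 11]
10. n3.live = "yz"  ["yz"]
11. n5.val = 9  [terminal]
12. n6.mk = -2  [d.val + A₀.env - 14]
13. n7.val = 3  [terminal]
14. n6.val = 15  [B.mk * 2 + 19]
15. n6.off = true  [d.val == 3]
16. n6.lab = -4  [d.val - 7]
17. n2.tag = false  [A₀.fin == false]
18. n2.live = "kk"  ["kk"]
19. n0.env = -5  [S.ok + 1]
20. n0.pre = 28  [S.ok + S.live + 11]

15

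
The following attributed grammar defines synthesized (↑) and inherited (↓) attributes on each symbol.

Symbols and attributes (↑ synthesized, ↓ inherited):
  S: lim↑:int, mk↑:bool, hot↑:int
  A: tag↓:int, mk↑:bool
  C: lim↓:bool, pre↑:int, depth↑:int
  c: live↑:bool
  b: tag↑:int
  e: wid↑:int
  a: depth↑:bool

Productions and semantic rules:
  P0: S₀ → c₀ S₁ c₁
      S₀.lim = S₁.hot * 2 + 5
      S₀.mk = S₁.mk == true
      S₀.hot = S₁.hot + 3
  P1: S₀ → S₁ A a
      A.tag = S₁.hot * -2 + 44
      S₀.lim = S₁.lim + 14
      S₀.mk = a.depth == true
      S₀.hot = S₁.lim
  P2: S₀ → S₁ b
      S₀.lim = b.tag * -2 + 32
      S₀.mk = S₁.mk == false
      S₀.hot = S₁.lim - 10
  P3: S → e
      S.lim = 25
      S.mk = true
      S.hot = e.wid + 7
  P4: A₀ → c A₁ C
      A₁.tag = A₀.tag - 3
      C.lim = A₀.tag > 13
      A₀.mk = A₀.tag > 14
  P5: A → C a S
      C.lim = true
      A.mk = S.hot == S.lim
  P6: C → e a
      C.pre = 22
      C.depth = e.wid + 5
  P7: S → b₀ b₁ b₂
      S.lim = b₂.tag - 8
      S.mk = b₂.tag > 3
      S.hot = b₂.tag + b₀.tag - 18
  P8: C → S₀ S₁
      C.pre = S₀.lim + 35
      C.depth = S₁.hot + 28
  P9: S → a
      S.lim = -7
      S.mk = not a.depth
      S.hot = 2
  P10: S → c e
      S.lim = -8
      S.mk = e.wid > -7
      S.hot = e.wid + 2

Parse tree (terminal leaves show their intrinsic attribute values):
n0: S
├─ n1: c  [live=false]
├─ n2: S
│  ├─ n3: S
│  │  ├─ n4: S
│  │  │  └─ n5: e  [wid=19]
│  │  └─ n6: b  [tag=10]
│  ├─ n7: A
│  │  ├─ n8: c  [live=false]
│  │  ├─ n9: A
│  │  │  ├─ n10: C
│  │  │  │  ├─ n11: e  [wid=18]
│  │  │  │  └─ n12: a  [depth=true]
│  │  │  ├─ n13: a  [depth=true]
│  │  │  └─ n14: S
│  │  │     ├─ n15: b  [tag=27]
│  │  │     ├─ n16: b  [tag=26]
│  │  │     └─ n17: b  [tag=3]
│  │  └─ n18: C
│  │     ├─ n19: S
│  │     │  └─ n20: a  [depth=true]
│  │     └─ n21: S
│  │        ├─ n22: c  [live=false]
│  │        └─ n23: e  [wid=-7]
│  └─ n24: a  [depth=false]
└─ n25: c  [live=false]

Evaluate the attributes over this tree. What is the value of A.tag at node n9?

11

1. n1.live = false  [terminal]
2. n5.wid = 19  [terminal]
3. n4.lim = 25  [25]
4. n4.mk = true  [true]
5. n4.hot = 26  [e.wid + 7]
6. n6.tag = 10  [terminal]
7. n3.lim = 12  [b.tag * -2 + 32]
8. n3.mk = false  [S₁.mk == false]
9. n3.hot = 15  [S₁.lim - 10]
10. n7.tag = 14  [S₁.hot * -2 + 44]
11. n8.live = false  [terminal]
12. n9.tag = 11  [A₀.tag - 3]
13. n10.lim = true  [true]
14. n11.wid = 18  [terminal]
15. n12.depth = true  [terminal]
16. n10.pre = 22  [22]
17. n10.depth = 23  [e.wid + 5]
18. n13.depth = true  [terminal]
19. n15.tag = 27  [terminal]
20. n16.tag = 26  [terminal]
21. n17.tag = 3  [terminal]
22. n14.lim = -5  [b₂.tag - 8]
23. n14.mk = false  [b₂.tag > 3]
24. n14.hot = 12  [b₂.tag + b₀.tag - 18]
25. n9.mk = false  [S.hot == S.lim]
26. n18.lim = true  [A₀.tag > 13]
27. n20.depth = true  [terminal]
28. n19.lim = -7  [-7]
29. n19.mk = false  [not a.depth]
30. n19.hot = 2  [2]
31. n22.live = false  [terminal]
32. n23.wid = -7  [terminal]
33. n21.lim = -8  [-8]
34. n21.mk = false  [e.wid > -7]
35. n21.hot = -5  [e.wid + 2]
36. n18.pre = 28  [S₀.lim + 35]
37. n18.depth = 23  [S₁.hot + 28]
38. n7.mk = false  [A₀.tag > 14]
39. n24.depth = false  [terminal]
40. n2.lim = 26  [S₁.lim + 14]
41. n2.mk = false  [a.depth == true]
42. n2.hot = 12  [S₁.lim]
43. n25.live = false  [terminal]
44. n0.lim = 29  [S₁.hot * 2 + 5]
45. n0.mk = false  [S₁.mk == true]
46. n0.hot = 15  [S₁.hot + 3]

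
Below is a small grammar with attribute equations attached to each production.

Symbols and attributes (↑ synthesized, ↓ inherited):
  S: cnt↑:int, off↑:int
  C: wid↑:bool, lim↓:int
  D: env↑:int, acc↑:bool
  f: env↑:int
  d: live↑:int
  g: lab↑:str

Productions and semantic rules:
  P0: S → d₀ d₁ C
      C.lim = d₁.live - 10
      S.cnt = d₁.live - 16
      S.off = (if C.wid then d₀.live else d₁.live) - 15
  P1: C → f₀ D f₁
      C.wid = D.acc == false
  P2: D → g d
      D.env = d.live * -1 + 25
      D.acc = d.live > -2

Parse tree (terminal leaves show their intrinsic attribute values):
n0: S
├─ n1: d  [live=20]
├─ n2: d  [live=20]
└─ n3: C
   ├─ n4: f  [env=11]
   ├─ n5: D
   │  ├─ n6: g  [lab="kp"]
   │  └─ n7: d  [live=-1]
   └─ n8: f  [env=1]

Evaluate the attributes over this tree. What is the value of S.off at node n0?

1. n1.live = 20  [terminal]
2. n2.live = 20  [terminal]
3. n3.lim = 10  [d₁.live - 10]
4. n4.env = 11  [terminal]
5. n6.lab = "kp"  [terminal]
6. n7.live = -1  [terminal]
7. n5.env = 26  [d.live * -1 + 25]
8. n5.acc = true  [d.live > -2]
9. n8.env = 1  [terminal]
10. n3.wid = false  [D.acc == false]
11. n0.cnt = 4  [d₁.live - 16]
12. n0.off = 5  [(if C.wid then d₀.live else d₁.live) - 15]

5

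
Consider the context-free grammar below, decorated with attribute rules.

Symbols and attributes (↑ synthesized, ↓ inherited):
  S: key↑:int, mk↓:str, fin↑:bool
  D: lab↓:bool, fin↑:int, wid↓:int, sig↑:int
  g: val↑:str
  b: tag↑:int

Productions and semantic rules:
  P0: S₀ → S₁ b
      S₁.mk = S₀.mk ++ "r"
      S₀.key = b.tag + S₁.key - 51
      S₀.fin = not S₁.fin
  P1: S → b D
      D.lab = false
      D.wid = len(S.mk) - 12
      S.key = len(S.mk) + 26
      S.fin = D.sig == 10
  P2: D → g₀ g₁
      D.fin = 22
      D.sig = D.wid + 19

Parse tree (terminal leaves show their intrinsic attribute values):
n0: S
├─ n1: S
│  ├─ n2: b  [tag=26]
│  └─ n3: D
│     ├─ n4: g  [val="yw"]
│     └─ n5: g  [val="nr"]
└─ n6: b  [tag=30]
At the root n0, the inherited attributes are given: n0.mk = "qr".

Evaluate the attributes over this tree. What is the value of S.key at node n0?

1. n0.mk = "qr"  [given at root]
2. n1.mk = "qrr"  [S₀.mk ++ "r"]
3. n2.tag = 26  [terminal]
4. n3.lab = false  [false]
5. n3.wid = -9  [len(S.mk) - 12]
6. n4.val = "yw"  [terminal]
7. n5.val = "nr"  [terminal]
8. n3.fin = 22  [22]
9. n3.sig = 10  [D.wid + 19]
10. n1.key = 29  [len(S.mk) + 26]
11. n1.fin = true  [D.sig == 10]
12. n6.tag = 30  [terminal]
13. n0.key = 8  [b.tag + S₁.key - 51]
14. n0.fin = false  [not S₁.fin]

8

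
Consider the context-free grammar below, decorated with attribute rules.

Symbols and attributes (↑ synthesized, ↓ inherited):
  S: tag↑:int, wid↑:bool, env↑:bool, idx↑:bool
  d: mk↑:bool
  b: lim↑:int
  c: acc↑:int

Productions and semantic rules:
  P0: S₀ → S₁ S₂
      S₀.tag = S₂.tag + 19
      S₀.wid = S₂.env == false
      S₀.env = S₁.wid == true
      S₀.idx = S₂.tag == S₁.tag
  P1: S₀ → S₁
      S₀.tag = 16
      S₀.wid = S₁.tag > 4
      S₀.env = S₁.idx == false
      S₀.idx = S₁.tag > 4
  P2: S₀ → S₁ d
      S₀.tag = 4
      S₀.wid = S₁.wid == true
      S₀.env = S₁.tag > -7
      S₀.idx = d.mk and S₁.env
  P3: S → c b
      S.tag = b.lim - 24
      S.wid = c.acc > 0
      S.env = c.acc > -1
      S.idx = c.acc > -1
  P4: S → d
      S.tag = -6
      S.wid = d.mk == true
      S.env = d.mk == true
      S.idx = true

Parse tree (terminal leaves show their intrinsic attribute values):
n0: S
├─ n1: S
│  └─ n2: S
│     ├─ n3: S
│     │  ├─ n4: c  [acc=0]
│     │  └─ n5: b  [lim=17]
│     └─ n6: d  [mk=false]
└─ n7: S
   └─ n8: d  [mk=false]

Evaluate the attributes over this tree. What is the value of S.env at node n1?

true

1. n4.acc = 0  [terminal]
2. n5.lim = 17  [terminal]
3. n3.tag = -7  [b.lim - 24]
4. n3.wid = false  [c.acc > 0]
5. n3.env = true  [c.acc > -1]
6. n3.idx = true  [c.acc > -1]
7. n6.mk = false  [terminal]
8. n2.tag = 4  [4]
9. n2.wid = false  [S₁.wid == true]
10. n2.env = false  [S₁.tag > -7]
11. n2.idx = false  [d.mk and S₁.env]
12. n1.tag = 16  [16]
13. n1.wid = false  [S₁.tag > 4]
14. n1.env = true  [S₁.idx == false]
15. n1.idx = false  [S₁.tag > 4]
16. n8.mk = false  [terminal]
17. n7.tag = -6  [-6]
18. n7.wid = false  [d.mk == true]
19. n7.env = false  [d.mk == true]
20. n7.idx = true  [true]
21. n0.tag = 13  [S₂.tag + 19]
22. n0.wid = true  [S₂.env == false]
23. n0.env = false  [S₁.wid == true]
24. n0.idx = false  [S₂.tag == S₁.tag]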